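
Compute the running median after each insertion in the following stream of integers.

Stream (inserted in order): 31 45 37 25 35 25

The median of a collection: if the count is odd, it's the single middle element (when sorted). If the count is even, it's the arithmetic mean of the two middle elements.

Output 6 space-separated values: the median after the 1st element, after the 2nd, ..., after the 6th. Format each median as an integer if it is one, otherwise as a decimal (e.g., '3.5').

Step 1: insert 31 -> lo=[31] (size 1, max 31) hi=[] (size 0) -> median=31
Step 2: insert 45 -> lo=[31] (size 1, max 31) hi=[45] (size 1, min 45) -> median=38
Step 3: insert 37 -> lo=[31, 37] (size 2, max 37) hi=[45] (size 1, min 45) -> median=37
Step 4: insert 25 -> lo=[25, 31] (size 2, max 31) hi=[37, 45] (size 2, min 37) -> median=34
Step 5: insert 35 -> lo=[25, 31, 35] (size 3, max 35) hi=[37, 45] (size 2, min 37) -> median=35
Step 6: insert 25 -> lo=[25, 25, 31] (size 3, max 31) hi=[35, 37, 45] (size 3, min 35) -> median=33

Answer: 31 38 37 34 35 33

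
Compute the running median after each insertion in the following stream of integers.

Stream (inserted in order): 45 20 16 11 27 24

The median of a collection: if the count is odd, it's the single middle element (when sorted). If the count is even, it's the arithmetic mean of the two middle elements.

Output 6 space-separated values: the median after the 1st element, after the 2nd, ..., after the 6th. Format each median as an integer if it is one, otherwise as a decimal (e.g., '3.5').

Answer: 45 32.5 20 18 20 22

Derivation:
Step 1: insert 45 -> lo=[45] (size 1, max 45) hi=[] (size 0) -> median=45
Step 2: insert 20 -> lo=[20] (size 1, max 20) hi=[45] (size 1, min 45) -> median=32.5
Step 3: insert 16 -> lo=[16, 20] (size 2, max 20) hi=[45] (size 1, min 45) -> median=20
Step 4: insert 11 -> lo=[11, 16] (size 2, max 16) hi=[20, 45] (size 2, min 20) -> median=18
Step 5: insert 27 -> lo=[11, 16, 20] (size 3, max 20) hi=[27, 45] (size 2, min 27) -> median=20
Step 6: insert 24 -> lo=[11, 16, 20] (size 3, max 20) hi=[24, 27, 45] (size 3, min 24) -> median=22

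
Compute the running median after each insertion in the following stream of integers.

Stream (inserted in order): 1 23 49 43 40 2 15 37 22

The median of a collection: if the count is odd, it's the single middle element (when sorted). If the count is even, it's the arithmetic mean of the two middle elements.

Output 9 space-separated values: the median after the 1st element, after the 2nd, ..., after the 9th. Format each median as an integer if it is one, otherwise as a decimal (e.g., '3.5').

Step 1: insert 1 -> lo=[1] (size 1, max 1) hi=[] (size 0) -> median=1
Step 2: insert 23 -> lo=[1] (size 1, max 1) hi=[23] (size 1, min 23) -> median=12
Step 3: insert 49 -> lo=[1, 23] (size 2, max 23) hi=[49] (size 1, min 49) -> median=23
Step 4: insert 43 -> lo=[1, 23] (size 2, max 23) hi=[43, 49] (size 2, min 43) -> median=33
Step 5: insert 40 -> lo=[1, 23, 40] (size 3, max 40) hi=[43, 49] (size 2, min 43) -> median=40
Step 6: insert 2 -> lo=[1, 2, 23] (size 3, max 23) hi=[40, 43, 49] (size 3, min 40) -> median=31.5
Step 7: insert 15 -> lo=[1, 2, 15, 23] (size 4, max 23) hi=[40, 43, 49] (size 3, min 40) -> median=23
Step 8: insert 37 -> lo=[1, 2, 15, 23] (size 4, max 23) hi=[37, 40, 43, 49] (size 4, min 37) -> median=30
Step 9: insert 22 -> lo=[1, 2, 15, 22, 23] (size 5, max 23) hi=[37, 40, 43, 49] (size 4, min 37) -> median=23

Answer: 1 12 23 33 40 31.5 23 30 23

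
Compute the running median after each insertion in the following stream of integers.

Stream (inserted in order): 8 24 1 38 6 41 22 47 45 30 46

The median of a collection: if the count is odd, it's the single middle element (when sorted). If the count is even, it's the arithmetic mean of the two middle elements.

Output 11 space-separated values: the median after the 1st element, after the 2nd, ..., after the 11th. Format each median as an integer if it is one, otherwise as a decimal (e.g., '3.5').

Step 1: insert 8 -> lo=[8] (size 1, max 8) hi=[] (size 0) -> median=8
Step 2: insert 24 -> lo=[8] (size 1, max 8) hi=[24] (size 1, min 24) -> median=16
Step 3: insert 1 -> lo=[1, 8] (size 2, max 8) hi=[24] (size 1, min 24) -> median=8
Step 4: insert 38 -> lo=[1, 8] (size 2, max 8) hi=[24, 38] (size 2, min 24) -> median=16
Step 5: insert 6 -> lo=[1, 6, 8] (size 3, max 8) hi=[24, 38] (size 2, min 24) -> median=8
Step 6: insert 41 -> lo=[1, 6, 8] (size 3, max 8) hi=[24, 38, 41] (size 3, min 24) -> median=16
Step 7: insert 22 -> lo=[1, 6, 8, 22] (size 4, max 22) hi=[24, 38, 41] (size 3, min 24) -> median=22
Step 8: insert 47 -> lo=[1, 6, 8, 22] (size 4, max 22) hi=[24, 38, 41, 47] (size 4, min 24) -> median=23
Step 9: insert 45 -> lo=[1, 6, 8, 22, 24] (size 5, max 24) hi=[38, 41, 45, 47] (size 4, min 38) -> median=24
Step 10: insert 30 -> lo=[1, 6, 8, 22, 24] (size 5, max 24) hi=[30, 38, 41, 45, 47] (size 5, min 30) -> median=27
Step 11: insert 46 -> lo=[1, 6, 8, 22, 24, 30] (size 6, max 30) hi=[38, 41, 45, 46, 47] (size 5, min 38) -> median=30

Answer: 8 16 8 16 8 16 22 23 24 27 30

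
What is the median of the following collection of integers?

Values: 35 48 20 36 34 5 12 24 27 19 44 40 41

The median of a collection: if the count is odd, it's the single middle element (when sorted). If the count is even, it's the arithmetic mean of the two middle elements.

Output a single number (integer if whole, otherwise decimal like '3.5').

Step 1: insert 35 -> lo=[35] (size 1, max 35) hi=[] (size 0) -> median=35
Step 2: insert 48 -> lo=[35] (size 1, max 35) hi=[48] (size 1, min 48) -> median=41.5
Step 3: insert 20 -> lo=[20, 35] (size 2, max 35) hi=[48] (size 1, min 48) -> median=35
Step 4: insert 36 -> lo=[20, 35] (size 2, max 35) hi=[36, 48] (size 2, min 36) -> median=35.5
Step 5: insert 34 -> lo=[20, 34, 35] (size 3, max 35) hi=[36, 48] (size 2, min 36) -> median=35
Step 6: insert 5 -> lo=[5, 20, 34] (size 3, max 34) hi=[35, 36, 48] (size 3, min 35) -> median=34.5
Step 7: insert 12 -> lo=[5, 12, 20, 34] (size 4, max 34) hi=[35, 36, 48] (size 3, min 35) -> median=34
Step 8: insert 24 -> lo=[5, 12, 20, 24] (size 4, max 24) hi=[34, 35, 36, 48] (size 4, min 34) -> median=29
Step 9: insert 27 -> lo=[5, 12, 20, 24, 27] (size 5, max 27) hi=[34, 35, 36, 48] (size 4, min 34) -> median=27
Step 10: insert 19 -> lo=[5, 12, 19, 20, 24] (size 5, max 24) hi=[27, 34, 35, 36, 48] (size 5, min 27) -> median=25.5
Step 11: insert 44 -> lo=[5, 12, 19, 20, 24, 27] (size 6, max 27) hi=[34, 35, 36, 44, 48] (size 5, min 34) -> median=27
Step 12: insert 40 -> lo=[5, 12, 19, 20, 24, 27] (size 6, max 27) hi=[34, 35, 36, 40, 44, 48] (size 6, min 34) -> median=30.5
Step 13: insert 41 -> lo=[5, 12, 19, 20, 24, 27, 34] (size 7, max 34) hi=[35, 36, 40, 41, 44, 48] (size 6, min 35) -> median=34

Answer: 34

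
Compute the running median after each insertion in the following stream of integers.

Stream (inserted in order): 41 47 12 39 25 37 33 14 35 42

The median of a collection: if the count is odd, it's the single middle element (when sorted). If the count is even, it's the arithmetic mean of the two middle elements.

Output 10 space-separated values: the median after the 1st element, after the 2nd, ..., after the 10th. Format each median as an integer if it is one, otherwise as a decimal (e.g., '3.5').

Step 1: insert 41 -> lo=[41] (size 1, max 41) hi=[] (size 0) -> median=41
Step 2: insert 47 -> lo=[41] (size 1, max 41) hi=[47] (size 1, min 47) -> median=44
Step 3: insert 12 -> lo=[12, 41] (size 2, max 41) hi=[47] (size 1, min 47) -> median=41
Step 4: insert 39 -> lo=[12, 39] (size 2, max 39) hi=[41, 47] (size 2, min 41) -> median=40
Step 5: insert 25 -> lo=[12, 25, 39] (size 3, max 39) hi=[41, 47] (size 2, min 41) -> median=39
Step 6: insert 37 -> lo=[12, 25, 37] (size 3, max 37) hi=[39, 41, 47] (size 3, min 39) -> median=38
Step 7: insert 33 -> lo=[12, 25, 33, 37] (size 4, max 37) hi=[39, 41, 47] (size 3, min 39) -> median=37
Step 8: insert 14 -> lo=[12, 14, 25, 33] (size 4, max 33) hi=[37, 39, 41, 47] (size 4, min 37) -> median=35
Step 9: insert 35 -> lo=[12, 14, 25, 33, 35] (size 5, max 35) hi=[37, 39, 41, 47] (size 4, min 37) -> median=35
Step 10: insert 42 -> lo=[12, 14, 25, 33, 35] (size 5, max 35) hi=[37, 39, 41, 42, 47] (size 5, min 37) -> median=36

Answer: 41 44 41 40 39 38 37 35 35 36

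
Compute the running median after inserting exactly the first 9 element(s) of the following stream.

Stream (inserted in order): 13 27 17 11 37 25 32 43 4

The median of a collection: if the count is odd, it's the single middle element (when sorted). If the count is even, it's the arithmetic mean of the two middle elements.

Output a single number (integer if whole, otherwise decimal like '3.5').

Answer: 25

Derivation:
Step 1: insert 13 -> lo=[13] (size 1, max 13) hi=[] (size 0) -> median=13
Step 2: insert 27 -> lo=[13] (size 1, max 13) hi=[27] (size 1, min 27) -> median=20
Step 3: insert 17 -> lo=[13, 17] (size 2, max 17) hi=[27] (size 1, min 27) -> median=17
Step 4: insert 11 -> lo=[11, 13] (size 2, max 13) hi=[17, 27] (size 2, min 17) -> median=15
Step 5: insert 37 -> lo=[11, 13, 17] (size 3, max 17) hi=[27, 37] (size 2, min 27) -> median=17
Step 6: insert 25 -> lo=[11, 13, 17] (size 3, max 17) hi=[25, 27, 37] (size 3, min 25) -> median=21
Step 7: insert 32 -> lo=[11, 13, 17, 25] (size 4, max 25) hi=[27, 32, 37] (size 3, min 27) -> median=25
Step 8: insert 43 -> lo=[11, 13, 17, 25] (size 4, max 25) hi=[27, 32, 37, 43] (size 4, min 27) -> median=26
Step 9: insert 4 -> lo=[4, 11, 13, 17, 25] (size 5, max 25) hi=[27, 32, 37, 43] (size 4, min 27) -> median=25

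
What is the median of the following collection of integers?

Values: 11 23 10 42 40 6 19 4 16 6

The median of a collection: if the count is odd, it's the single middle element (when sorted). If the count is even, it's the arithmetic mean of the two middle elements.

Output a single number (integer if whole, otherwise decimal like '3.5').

Answer: 13.5

Derivation:
Step 1: insert 11 -> lo=[11] (size 1, max 11) hi=[] (size 0) -> median=11
Step 2: insert 23 -> lo=[11] (size 1, max 11) hi=[23] (size 1, min 23) -> median=17
Step 3: insert 10 -> lo=[10, 11] (size 2, max 11) hi=[23] (size 1, min 23) -> median=11
Step 4: insert 42 -> lo=[10, 11] (size 2, max 11) hi=[23, 42] (size 2, min 23) -> median=17
Step 5: insert 40 -> lo=[10, 11, 23] (size 3, max 23) hi=[40, 42] (size 2, min 40) -> median=23
Step 6: insert 6 -> lo=[6, 10, 11] (size 3, max 11) hi=[23, 40, 42] (size 3, min 23) -> median=17
Step 7: insert 19 -> lo=[6, 10, 11, 19] (size 4, max 19) hi=[23, 40, 42] (size 3, min 23) -> median=19
Step 8: insert 4 -> lo=[4, 6, 10, 11] (size 4, max 11) hi=[19, 23, 40, 42] (size 4, min 19) -> median=15
Step 9: insert 16 -> lo=[4, 6, 10, 11, 16] (size 5, max 16) hi=[19, 23, 40, 42] (size 4, min 19) -> median=16
Step 10: insert 6 -> lo=[4, 6, 6, 10, 11] (size 5, max 11) hi=[16, 19, 23, 40, 42] (size 5, min 16) -> median=13.5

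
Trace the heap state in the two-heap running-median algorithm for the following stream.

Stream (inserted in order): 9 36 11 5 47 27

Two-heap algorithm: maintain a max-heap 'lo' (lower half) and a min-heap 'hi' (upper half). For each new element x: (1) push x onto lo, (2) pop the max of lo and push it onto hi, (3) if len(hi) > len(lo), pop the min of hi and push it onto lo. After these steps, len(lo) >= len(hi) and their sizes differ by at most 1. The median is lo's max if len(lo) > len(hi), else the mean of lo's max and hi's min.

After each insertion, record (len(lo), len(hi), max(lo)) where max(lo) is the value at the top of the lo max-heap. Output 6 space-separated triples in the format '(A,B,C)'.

Step 1: insert 9 -> lo=[9] hi=[] -> (len(lo)=1, len(hi)=0, max(lo)=9)
Step 2: insert 36 -> lo=[9] hi=[36] -> (len(lo)=1, len(hi)=1, max(lo)=9)
Step 3: insert 11 -> lo=[9, 11] hi=[36] -> (len(lo)=2, len(hi)=1, max(lo)=11)
Step 4: insert 5 -> lo=[5, 9] hi=[11, 36] -> (len(lo)=2, len(hi)=2, max(lo)=9)
Step 5: insert 47 -> lo=[5, 9, 11] hi=[36, 47] -> (len(lo)=3, len(hi)=2, max(lo)=11)
Step 6: insert 27 -> lo=[5, 9, 11] hi=[27, 36, 47] -> (len(lo)=3, len(hi)=3, max(lo)=11)

Answer: (1,0,9) (1,1,9) (2,1,11) (2,2,9) (3,2,11) (3,3,11)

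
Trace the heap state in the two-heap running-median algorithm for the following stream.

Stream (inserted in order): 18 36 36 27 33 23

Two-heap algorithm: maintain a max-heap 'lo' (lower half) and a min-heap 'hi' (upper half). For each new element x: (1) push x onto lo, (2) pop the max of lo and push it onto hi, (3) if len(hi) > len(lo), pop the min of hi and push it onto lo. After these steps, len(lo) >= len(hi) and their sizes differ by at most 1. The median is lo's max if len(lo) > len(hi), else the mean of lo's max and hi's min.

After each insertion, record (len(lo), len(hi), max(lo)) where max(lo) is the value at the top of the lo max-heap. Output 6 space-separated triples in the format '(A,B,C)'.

Step 1: insert 18 -> lo=[18] hi=[] -> (len(lo)=1, len(hi)=0, max(lo)=18)
Step 2: insert 36 -> lo=[18] hi=[36] -> (len(lo)=1, len(hi)=1, max(lo)=18)
Step 3: insert 36 -> lo=[18, 36] hi=[36] -> (len(lo)=2, len(hi)=1, max(lo)=36)
Step 4: insert 27 -> lo=[18, 27] hi=[36, 36] -> (len(lo)=2, len(hi)=2, max(lo)=27)
Step 5: insert 33 -> lo=[18, 27, 33] hi=[36, 36] -> (len(lo)=3, len(hi)=2, max(lo)=33)
Step 6: insert 23 -> lo=[18, 23, 27] hi=[33, 36, 36] -> (len(lo)=3, len(hi)=3, max(lo)=27)

Answer: (1,0,18) (1,1,18) (2,1,36) (2,2,27) (3,2,33) (3,3,27)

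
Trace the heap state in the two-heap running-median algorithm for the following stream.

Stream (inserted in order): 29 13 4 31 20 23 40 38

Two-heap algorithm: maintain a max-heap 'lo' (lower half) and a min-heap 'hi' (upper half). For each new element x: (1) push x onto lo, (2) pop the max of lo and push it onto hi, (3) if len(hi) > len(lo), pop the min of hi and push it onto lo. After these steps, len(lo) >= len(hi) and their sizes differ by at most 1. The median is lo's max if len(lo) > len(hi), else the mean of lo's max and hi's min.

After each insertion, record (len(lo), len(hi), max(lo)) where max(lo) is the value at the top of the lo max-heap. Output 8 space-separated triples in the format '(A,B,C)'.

Answer: (1,0,29) (1,1,13) (2,1,13) (2,2,13) (3,2,20) (3,3,20) (4,3,23) (4,4,23)

Derivation:
Step 1: insert 29 -> lo=[29] hi=[] -> (len(lo)=1, len(hi)=0, max(lo)=29)
Step 2: insert 13 -> lo=[13] hi=[29] -> (len(lo)=1, len(hi)=1, max(lo)=13)
Step 3: insert 4 -> lo=[4, 13] hi=[29] -> (len(lo)=2, len(hi)=1, max(lo)=13)
Step 4: insert 31 -> lo=[4, 13] hi=[29, 31] -> (len(lo)=2, len(hi)=2, max(lo)=13)
Step 5: insert 20 -> lo=[4, 13, 20] hi=[29, 31] -> (len(lo)=3, len(hi)=2, max(lo)=20)
Step 6: insert 23 -> lo=[4, 13, 20] hi=[23, 29, 31] -> (len(lo)=3, len(hi)=3, max(lo)=20)
Step 7: insert 40 -> lo=[4, 13, 20, 23] hi=[29, 31, 40] -> (len(lo)=4, len(hi)=3, max(lo)=23)
Step 8: insert 38 -> lo=[4, 13, 20, 23] hi=[29, 31, 38, 40] -> (len(lo)=4, len(hi)=4, max(lo)=23)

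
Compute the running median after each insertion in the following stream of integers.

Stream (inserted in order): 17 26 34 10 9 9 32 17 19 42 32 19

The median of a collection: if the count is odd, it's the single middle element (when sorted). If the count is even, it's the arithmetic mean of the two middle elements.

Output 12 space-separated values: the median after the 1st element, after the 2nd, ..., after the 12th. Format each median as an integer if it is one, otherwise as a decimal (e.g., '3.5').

Answer: 17 21.5 26 21.5 17 13.5 17 17 17 18 19 19

Derivation:
Step 1: insert 17 -> lo=[17] (size 1, max 17) hi=[] (size 0) -> median=17
Step 2: insert 26 -> lo=[17] (size 1, max 17) hi=[26] (size 1, min 26) -> median=21.5
Step 3: insert 34 -> lo=[17, 26] (size 2, max 26) hi=[34] (size 1, min 34) -> median=26
Step 4: insert 10 -> lo=[10, 17] (size 2, max 17) hi=[26, 34] (size 2, min 26) -> median=21.5
Step 5: insert 9 -> lo=[9, 10, 17] (size 3, max 17) hi=[26, 34] (size 2, min 26) -> median=17
Step 6: insert 9 -> lo=[9, 9, 10] (size 3, max 10) hi=[17, 26, 34] (size 3, min 17) -> median=13.5
Step 7: insert 32 -> lo=[9, 9, 10, 17] (size 4, max 17) hi=[26, 32, 34] (size 3, min 26) -> median=17
Step 8: insert 17 -> lo=[9, 9, 10, 17] (size 4, max 17) hi=[17, 26, 32, 34] (size 4, min 17) -> median=17
Step 9: insert 19 -> lo=[9, 9, 10, 17, 17] (size 5, max 17) hi=[19, 26, 32, 34] (size 4, min 19) -> median=17
Step 10: insert 42 -> lo=[9, 9, 10, 17, 17] (size 5, max 17) hi=[19, 26, 32, 34, 42] (size 5, min 19) -> median=18
Step 11: insert 32 -> lo=[9, 9, 10, 17, 17, 19] (size 6, max 19) hi=[26, 32, 32, 34, 42] (size 5, min 26) -> median=19
Step 12: insert 19 -> lo=[9, 9, 10, 17, 17, 19] (size 6, max 19) hi=[19, 26, 32, 32, 34, 42] (size 6, min 19) -> median=19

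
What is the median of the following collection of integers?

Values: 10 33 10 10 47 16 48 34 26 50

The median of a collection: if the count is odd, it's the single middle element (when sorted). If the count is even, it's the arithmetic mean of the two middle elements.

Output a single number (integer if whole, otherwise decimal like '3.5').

Step 1: insert 10 -> lo=[10] (size 1, max 10) hi=[] (size 0) -> median=10
Step 2: insert 33 -> lo=[10] (size 1, max 10) hi=[33] (size 1, min 33) -> median=21.5
Step 3: insert 10 -> lo=[10, 10] (size 2, max 10) hi=[33] (size 1, min 33) -> median=10
Step 4: insert 10 -> lo=[10, 10] (size 2, max 10) hi=[10, 33] (size 2, min 10) -> median=10
Step 5: insert 47 -> lo=[10, 10, 10] (size 3, max 10) hi=[33, 47] (size 2, min 33) -> median=10
Step 6: insert 16 -> lo=[10, 10, 10] (size 3, max 10) hi=[16, 33, 47] (size 3, min 16) -> median=13
Step 7: insert 48 -> lo=[10, 10, 10, 16] (size 4, max 16) hi=[33, 47, 48] (size 3, min 33) -> median=16
Step 8: insert 34 -> lo=[10, 10, 10, 16] (size 4, max 16) hi=[33, 34, 47, 48] (size 4, min 33) -> median=24.5
Step 9: insert 26 -> lo=[10, 10, 10, 16, 26] (size 5, max 26) hi=[33, 34, 47, 48] (size 4, min 33) -> median=26
Step 10: insert 50 -> lo=[10, 10, 10, 16, 26] (size 5, max 26) hi=[33, 34, 47, 48, 50] (size 5, min 33) -> median=29.5

Answer: 29.5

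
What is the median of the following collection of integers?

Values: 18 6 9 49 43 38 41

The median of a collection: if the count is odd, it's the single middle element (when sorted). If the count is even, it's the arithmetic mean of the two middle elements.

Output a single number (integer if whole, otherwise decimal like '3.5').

Step 1: insert 18 -> lo=[18] (size 1, max 18) hi=[] (size 0) -> median=18
Step 2: insert 6 -> lo=[6] (size 1, max 6) hi=[18] (size 1, min 18) -> median=12
Step 3: insert 9 -> lo=[6, 9] (size 2, max 9) hi=[18] (size 1, min 18) -> median=9
Step 4: insert 49 -> lo=[6, 9] (size 2, max 9) hi=[18, 49] (size 2, min 18) -> median=13.5
Step 5: insert 43 -> lo=[6, 9, 18] (size 3, max 18) hi=[43, 49] (size 2, min 43) -> median=18
Step 6: insert 38 -> lo=[6, 9, 18] (size 3, max 18) hi=[38, 43, 49] (size 3, min 38) -> median=28
Step 7: insert 41 -> lo=[6, 9, 18, 38] (size 4, max 38) hi=[41, 43, 49] (size 3, min 41) -> median=38

Answer: 38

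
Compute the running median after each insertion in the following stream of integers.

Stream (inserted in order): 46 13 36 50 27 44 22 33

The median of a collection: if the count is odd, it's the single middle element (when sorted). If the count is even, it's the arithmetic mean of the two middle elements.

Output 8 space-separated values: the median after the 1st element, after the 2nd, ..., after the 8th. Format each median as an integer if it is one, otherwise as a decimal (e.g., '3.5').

Step 1: insert 46 -> lo=[46] (size 1, max 46) hi=[] (size 0) -> median=46
Step 2: insert 13 -> lo=[13] (size 1, max 13) hi=[46] (size 1, min 46) -> median=29.5
Step 3: insert 36 -> lo=[13, 36] (size 2, max 36) hi=[46] (size 1, min 46) -> median=36
Step 4: insert 50 -> lo=[13, 36] (size 2, max 36) hi=[46, 50] (size 2, min 46) -> median=41
Step 5: insert 27 -> lo=[13, 27, 36] (size 3, max 36) hi=[46, 50] (size 2, min 46) -> median=36
Step 6: insert 44 -> lo=[13, 27, 36] (size 3, max 36) hi=[44, 46, 50] (size 3, min 44) -> median=40
Step 7: insert 22 -> lo=[13, 22, 27, 36] (size 4, max 36) hi=[44, 46, 50] (size 3, min 44) -> median=36
Step 8: insert 33 -> lo=[13, 22, 27, 33] (size 4, max 33) hi=[36, 44, 46, 50] (size 4, min 36) -> median=34.5

Answer: 46 29.5 36 41 36 40 36 34.5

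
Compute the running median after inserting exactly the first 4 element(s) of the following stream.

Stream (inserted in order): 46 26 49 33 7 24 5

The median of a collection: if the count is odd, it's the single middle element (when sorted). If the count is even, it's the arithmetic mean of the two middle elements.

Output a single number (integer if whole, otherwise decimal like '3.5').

Answer: 39.5

Derivation:
Step 1: insert 46 -> lo=[46] (size 1, max 46) hi=[] (size 0) -> median=46
Step 2: insert 26 -> lo=[26] (size 1, max 26) hi=[46] (size 1, min 46) -> median=36
Step 3: insert 49 -> lo=[26, 46] (size 2, max 46) hi=[49] (size 1, min 49) -> median=46
Step 4: insert 33 -> lo=[26, 33] (size 2, max 33) hi=[46, 49] (size 2, min 46) -> median=39.5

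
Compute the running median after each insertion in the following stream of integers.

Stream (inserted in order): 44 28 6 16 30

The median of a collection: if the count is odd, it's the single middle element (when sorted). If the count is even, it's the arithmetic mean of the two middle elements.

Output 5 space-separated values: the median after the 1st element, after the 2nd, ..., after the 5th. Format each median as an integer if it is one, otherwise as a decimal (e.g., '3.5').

Answer: 44 36 28 22 28

Derivation:
Step 1: insert 44 -> lo=[44] (size 1, max 44) hi=[] (size 0) -> median=44
Step 2: insert 28 -> lo=[28] (size 1, max 28) hi=[44] (size 1, min 44) -> median=36
Step 3: insert 6 -> lo=[6, 28] (size 2, max 28) hi=[44] (size 1, min 44) -> median=28
Step 4: insert 16 -> lo=[6, 16] (size 2, max 16) hi=[28, 44] (size 2, min 28) -> median=22
Step 5: insert 30 -> lo=[6, 16, 28] (size 3, max 28) hi=[30, 44] (size 2, min 30) -> median=28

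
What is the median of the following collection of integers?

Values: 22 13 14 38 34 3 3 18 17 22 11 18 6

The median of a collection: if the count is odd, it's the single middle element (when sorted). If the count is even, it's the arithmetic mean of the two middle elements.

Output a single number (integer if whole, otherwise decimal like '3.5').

Step 1: insert 22 -> lo=[22] (size 1, max 22) hi=[] (size 0) -> median=22
Step 2: insert 13 -> lo=[13] (size 1, max 13) hi=[22] (size 1, min 22) -> median=17.5
Step 3: insert 14 -> lo=[13, 14] (size 2, max 14) hi=[22] (size 1, min 22) -> median=14
Step 4: insert 38 -> lo=[13, 14] (size 2, max 14) hi=[22, 38] (size 2, min 22) -> median=18
Step 5: insert 34 -> lo=[13, 14, 22] (size 3, max 22) hi=[34, 38] (size 2, min 34) -> median=22
Step 6: insert 3 -> lo=[3, 13, 14] (size 3, max 14) hi=[22, 34, 38] (size 3, min 22) -> median=18
Step 7: insert 3 -> lo=[3, 3, 13, 14] (size 4, max 14) hi=[22, 34, 38] (size 3, min 22) -> median=14
Step 8: insert 18 -> lo=[3, 3, 13, 14] (size 4, max 14) hi=[18, 22, 34, 38] (size 4, min 18) -> median=16
Step 9: insert 17 -> lo=[3, 3, 13, 14, 17] (size 5, max 17) hi=[18, 22, 34, 38] (size 4, min 18) -> median=17
Step 10: insert 22 -> lo=[3, 3, 13, 14, 17] (size 5, max 17) hi=[18, 22, 22, 34, 38] (size 5, min 18) -> median=17.5
Step 11: insert 11 -> lo=[3, 3, 11, 13, 14, 17] (size 6, max 17) hi=[18, 22, 22, 34, 38] (size 5, min 18) -> median=17
Step 12: insert 18 -> lo=[3, 3, 11, 13, 14, 17] (size 6, max 17) hi=[18, 18, 22, 22, 34, 38] (size 6, min 18) -> median=17.5
Step 13: insert 6 -> lo=[3, 3, 6, 11, 13, 14, 17] (size 7, max 17) hi=[18, 18, 22, 22, 34, 38] (size 6, min 18) -> median=17

Answer: 17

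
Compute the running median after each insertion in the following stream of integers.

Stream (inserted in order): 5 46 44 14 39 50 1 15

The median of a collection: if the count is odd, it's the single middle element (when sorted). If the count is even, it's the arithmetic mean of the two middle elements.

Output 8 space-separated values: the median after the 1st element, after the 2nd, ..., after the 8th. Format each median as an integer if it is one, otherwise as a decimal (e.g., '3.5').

Step 1: insert 5 -> lo=[5] (size 1, max 5) hi=[] (size 0) -> median=5
Step 2: insert 46 -> lo=[5] (size 1, max 5) hi=[46] (size 1, min 46) -> median=25.5
Step 3: insert 44 -> lo=[5, 44] (size 2, max 44) hi=[46] (size 1, min 46) -> median=44
Step 4: insert 14 -> lo=[5, 14] (size 2, max 14) hi=[44, 46] (size 2, min 44) -> median=29
Step 5: insert 39 -> lo=[5, 14, 39] (size 3, max 39) hi=[44, 46] (size 2, min 44) -> median=39
Step 6: insert 50 -> lo=[5, 14, 39] (size 3, max 39) hi=[44, 46, 50] (size 3, min 44) -> median=41.5
Step 7: insert 1 -> lo=[1, 5, 14, 39] (size 4, max 39) hi=[44, 46, 50] (size 3, min 44) -> median=39
Step 8: insert 15 -> lo=[1, 5, 14, 15] (size 4, max 15) hi=[39, 44, 46, 50] (size 4, min 39) -> median=27

Answer: 5 25.5 44 29 39 41.5 39 27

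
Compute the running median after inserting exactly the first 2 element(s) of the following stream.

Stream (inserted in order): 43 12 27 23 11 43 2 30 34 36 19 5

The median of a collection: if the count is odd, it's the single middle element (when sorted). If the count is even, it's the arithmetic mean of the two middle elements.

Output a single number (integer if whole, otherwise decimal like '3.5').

Step 1: insert 43 -> lo=[43] (size 1, max 43) hi=[] (size 0) -> median=43
Step 2: insert 12 -> lo=[12] (size 1, max 12) hi=[43] (size 1, min 43) -> median=27.5

Answer: 27.5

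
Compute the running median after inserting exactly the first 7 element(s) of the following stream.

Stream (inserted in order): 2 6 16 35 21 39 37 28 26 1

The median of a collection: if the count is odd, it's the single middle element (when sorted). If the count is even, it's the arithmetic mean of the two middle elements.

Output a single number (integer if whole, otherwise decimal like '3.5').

Answer: 21

Derivation:
Step 1: insert 2 -> lo=[2] (size 1, max 2) hi=[] (size 0) -> median=2
Step 2: insert 6 -> lo=[2] (size 1, max 2) hi=[6] (size 1, min 6) -> median=4
Step 3: insert 16 -> lo=[2, 6] (size 2, max 6) hi=[16] (size 1, min 16) -> median=6
Step 4: insert 35 -> lo=[2, 6] (size 2, max 6) hi=[16, 35] (size 2, min 16) -> median=11
Step 5: insert 21 -> lo=[2, 6, 16] (size 3, max 16) hi=[21, 35] (size 2, min 21) -> median=16
Step 6: insert 39 -> lo=[2, 6, 16] (size 3, max 16) hi=[21, 35, 39] (size 3, min 21) -> median=18.5
Step 7: insert 37 -> lo=[2, 6, 16, 21] (size 4, max 21) hi=[35, 37, 39] (size 3, min 35) -> median=21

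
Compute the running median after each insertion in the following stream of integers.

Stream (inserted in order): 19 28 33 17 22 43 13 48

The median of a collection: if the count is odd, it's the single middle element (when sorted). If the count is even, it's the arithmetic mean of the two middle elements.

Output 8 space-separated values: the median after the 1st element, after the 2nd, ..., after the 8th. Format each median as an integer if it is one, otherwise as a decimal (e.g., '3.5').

Step 1: insert 19 -> lo=[19] (size 1, max 19) hi=[] (size 0) -> median=19
Step 2: insert 28 -> lo=[19] (size 1, max 19) hi=[28] (size 1, min 28) -> median=23.5
Step 3: insert 33 -> lo=[19, 28] (size 2, max 28) hi=[33] (size 1, min 33) -> median=28
Step 4: insert 17 -> lo=[17, 19] (size 2, max 19) hi=[28, 33] (size 2, min 28) -> median=23.5
Step 5: insert 22 -> lo=[17, 19, 22] (size 3, max 22) hi=[28, 33] (size 2, min 28) -> median=22
Step 6: insert 43 -> lo=[17, 19, 22] (size 3, max 22) hi=[28, 33, 43] (size 3, min 28) -> median=25
Step 7: insert 13 -> lo=[13, 17, 19, 22] (size 4, max 22) hi=[28, 33, 43] (size 3, min 28) -> median=22
Step 8: insert 48 -> lo=[13, 17, 19, 22] (size 4, max 22) hi=[28, 33, 43, 48] (size 4, min 28) -> median=25

Answer: 19 23.5 28 23.5 22 25 22 25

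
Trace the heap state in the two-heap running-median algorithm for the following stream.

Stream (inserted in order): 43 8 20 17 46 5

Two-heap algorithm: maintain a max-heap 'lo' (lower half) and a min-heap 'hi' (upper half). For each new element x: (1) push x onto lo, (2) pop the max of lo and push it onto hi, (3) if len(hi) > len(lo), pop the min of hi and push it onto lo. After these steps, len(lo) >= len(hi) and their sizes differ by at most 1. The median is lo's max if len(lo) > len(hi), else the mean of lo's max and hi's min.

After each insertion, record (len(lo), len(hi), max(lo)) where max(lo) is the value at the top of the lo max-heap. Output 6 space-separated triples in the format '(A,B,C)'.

Step 1: insert 43 -> lo=[43] hi=[] -> (len(lo)=1, len(hi)=0, max(lo)=43)
Step 2: insert 8 -> lo=[8] hi=[43] -> (len(lo)=1, len(hi)=1, max(lo)=8)
Step 3: insert 20 -> lo=[8, 20] hi=[43] -> (len(lo)=2, len(hi)=1, max(lo)=20)
Step 4: insert 17 -> lo=[8, 17] hi=[20, 43] -> (len(lo)=2, len(hi)=2, max(lo)=17)
Step 5: insert 46 -> lo=[8, 17, 20] hi=[43, 46] -> (len(lo)=3, len(hi)=2, max(lo)=20)
Step 6: insert 5 -> lo=[5, 8, 17] hi=[20, 43, 46] -> (len(lo)=3, len(hi)=3, max(lo)=17)

Answer: (1,0,43) (1,1,8) (2,1,20) (2,2,17) (3,2,20) (3,3,17)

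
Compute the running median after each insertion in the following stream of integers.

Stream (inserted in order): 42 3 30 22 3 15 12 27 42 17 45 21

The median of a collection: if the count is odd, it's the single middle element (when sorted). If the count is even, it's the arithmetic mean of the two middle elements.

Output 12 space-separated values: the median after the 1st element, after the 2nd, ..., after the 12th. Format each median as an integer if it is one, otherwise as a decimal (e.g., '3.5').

Step 1: insert 42 -> lo=[42] (size 1, max 42) hi=[] (size 0) -> median=42
Step 2: insert 3 -> lo=[3] (size 1, max 3) hi=[42] (size 1, min 42) -> median=22.5
Step 3: insert 30 -> lo=[3, 30] (size 2, max 30) hi=[42] (size 1, min 42) -> median=30
Step 4: insert 22 -> lo=[3, 22] (size 2, max 22) hi=[30, 42] (size 2, min 30) -> median=26
Step 5: insert 3 -> lo=[3, 3, 22] (size 3, max 22) hi=[30, 42] (size 2, min 30) -> median=22
Step 6: insert 15 -> lo=[3, 3, 15] (size 3, max 15) hi=[22, 30, 42] (size 3, min 22) -> median=18.5
Step 7: insert 12 -> lo=[3, 3, 12, 15] (size 4, max 15) hi=[22, 30, 42] (size 3, min 22) -> median=15
Step 8: insert 27 -> lo=[3, 3, 12, 15] (size 4, max 15) hi=[22, 27, 30, 42] (size 4, min 22) -> median=18.5
Step 9: insert 42 -> lo=[3, 3, 12, 15, 22] (size 5, max 22) hi=[27, 30, 42, 42] (size 4, min 27) -> median=22
Step 10: insert 17 -> lo=[3, 3, 12, 15, 17] (size 5, max 17) hi=[22, 27, 30, 42, 42] (size 5, min 22) -> median=19.5
Step 11: insert 45 -> lo=[3, 3, 12, 15, 17, 22] (size 6, max 22) hi=[27, 30, 42, 42, 45] (size 5, min 27) -> median=22
Step 12: insert 21 -> lo=[3, 3, 12, 15, 17, 21] (size 6, max 21) hi=[22, 27, 30, 42, 42, 45] (size 6, min 22) -> median=21.5

Answer: 42 22.5 30 26 22 18.5 15 18.5 22 19.5 22 21.5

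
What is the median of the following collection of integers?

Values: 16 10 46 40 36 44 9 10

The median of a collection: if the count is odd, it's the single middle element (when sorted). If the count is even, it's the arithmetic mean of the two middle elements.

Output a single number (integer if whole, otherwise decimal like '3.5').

Answer: 26

Derivation:
Step 1: insert 16 -> lo=[16] (size 1, max 16) hi=[] (size 0) -> median=16
Step 2: insert 10 -> lo=[10] (size 1, max 10) hi=[16] (size 1, min 16) -> median=13
Step 3: insert 46 -> lo=[10, 16] (size 2, max 16) hi=[46] (size 1, min 46) -> median=16
Step 4: insert 40 -> lo=[10, 16] (size 2, max 16) hi=[40, 46] (size 2, min 40) -> median=28
Step 5: insert 36 -> lo=[10, 16, 36] (size 3, max 36) hi=[40, 46] (size 2, min 40) -> median=36
Step 6: insert 44 -> lo=[10, 16, 36] (size 3, max 36) hi=[40, 44, 46] (size 3, min 40) -> median=38
Step 7: insert 9 -> lo=[9, 10, 16, 36] (size 4, max 36) hi=[40, 44, 46] (size 3, min 40) -> median=36
Step 8: insert 10 -> lo=[9, 10, 10, 16] (size 4, max 16) hi=[36, 40, 44, 46] (size 4, min 36) -> median=26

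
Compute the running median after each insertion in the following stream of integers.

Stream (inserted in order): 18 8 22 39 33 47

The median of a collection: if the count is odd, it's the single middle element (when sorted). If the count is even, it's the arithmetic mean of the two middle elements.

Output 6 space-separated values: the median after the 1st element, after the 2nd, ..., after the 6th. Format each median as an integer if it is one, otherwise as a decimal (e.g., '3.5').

Answer: 18 13 18 20 22 27.5

Derivation:
Step 1: insert 18 -> lo=[18] (size 1, max 18) hi=[] (size 0) -> median=18
Step 2: insert 8 -> lo=[8] (size 1, max 8) hi=[18] (size 1, min 18) -> median=13
Step 3: insert 22 -> lo=[8, 18] (size 2, max 18) hi=[22] (size 1, min 22) -> median=18
Step 4: insert 39 -> lo=[8, 18] (size 2, max 18) hi=[22, 39] (size 2, min 22) -> median=20
Step 5: insert 33 -> lo=[8, 18, 22] (size 3, max 22) hi=[33, 39] (size 2, min 33) -> median=22
Step 6: insert 47 -> lo=[8, 18, 22] (size 3, max 22) hi=[33, 39, 47] (size 3, min 33) -> median=27.5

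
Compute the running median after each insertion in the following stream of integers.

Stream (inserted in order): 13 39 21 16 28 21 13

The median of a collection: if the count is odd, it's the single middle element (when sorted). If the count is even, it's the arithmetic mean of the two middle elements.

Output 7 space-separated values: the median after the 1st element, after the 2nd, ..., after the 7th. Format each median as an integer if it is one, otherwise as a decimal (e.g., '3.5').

Answer: 13 26 21 18.5 21 21 21

Derivation:
Step 1: insert 13 -> lo=[13] (size 1, max 13) hi=[] (size 0) -> median=13
Step 2: insert 39 -> lo=[13] (size 1, max 13) hi=[39] (size 1, min 39) -> median=26
Step 3: insert 21 -> lo=[13, 21] (size 2, max 21) hi=[39] (size 1, min 39) -> median=21
Step 4: insert 16 -> lo=[13, 16] (size 2, max 16) hi=[21, 39] (size 2, min 21) -> median=18.5
Step 5: insert 28 -> lo=[13, 16, 21] (size 3, max 21) hi=[28, 39] (size 2, min 28) -> median=21
Step 6: insert 21 -> lo=[13, 16, 21] (size 3, max 21) hi=[21, 28, 39] (size 3, min 21) -> median=21
Step 7: insert 13 -> lo=[13, 13, 16, 21] (size 4, max 21) hi=[21, 28, 39] (size 3, min 21) -> median=21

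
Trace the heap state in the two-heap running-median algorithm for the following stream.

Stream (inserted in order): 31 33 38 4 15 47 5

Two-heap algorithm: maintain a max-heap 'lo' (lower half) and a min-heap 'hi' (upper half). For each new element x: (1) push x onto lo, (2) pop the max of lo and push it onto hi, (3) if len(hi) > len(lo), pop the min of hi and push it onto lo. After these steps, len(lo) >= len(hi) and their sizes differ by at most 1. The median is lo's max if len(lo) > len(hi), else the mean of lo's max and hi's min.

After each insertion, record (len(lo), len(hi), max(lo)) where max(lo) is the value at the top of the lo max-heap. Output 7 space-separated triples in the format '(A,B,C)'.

Answer: (1,0,31) (1,1,31) (2,1,33) (2,2,31) (3,2,31) (3,3,31) (4,3,31)

Derivation:
Step 1: insert 31 -> lo=[31] hi=[] -> (len(lo)=1, len(hi)=0, max(lo)=31)
Step 2: insert 33 -> lo=[31] hi=[33] -> (len(lo)=1, len(hi)=1, max(lo)=31)
Step 3: insert 38 -> lo=[31, 33] hi=[38] -> (len(lo)=2, len(hi)=1, max(lo)=33)
Step 4: insert 4 -> lo=[4, 31] hi=[33, 38] -> (len(lo)=2, len(hi)=2, max(lo)=31)
Step 5: insert 15 -> lo=[4, 15, 31] hi=[33, 38] -> (len(lo)=3, len(hi)=2, max(lo)=31)
Step 6: insert 47 -> lo=[4, 15, 31] hi=[33, 38, 47] -> (len(lo)=3, len(hi)=3, max(lo)=31)
Step 7: insert 5 -> lo=[4, 5, 15, 31] hi=[33, 38, 47] -> (len(lo)=4, len(hi)=3, max(lo)=31)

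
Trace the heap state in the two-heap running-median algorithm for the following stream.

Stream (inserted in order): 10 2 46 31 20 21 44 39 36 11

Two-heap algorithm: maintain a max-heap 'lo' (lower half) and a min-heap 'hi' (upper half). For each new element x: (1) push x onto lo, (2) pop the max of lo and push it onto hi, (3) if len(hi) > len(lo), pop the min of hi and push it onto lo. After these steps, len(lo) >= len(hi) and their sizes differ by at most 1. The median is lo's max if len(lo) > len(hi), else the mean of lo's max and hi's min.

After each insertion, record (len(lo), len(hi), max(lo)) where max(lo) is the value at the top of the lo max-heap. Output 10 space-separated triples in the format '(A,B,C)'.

Step 1: insert 10 -> lo=[10] hi=[] -> (len(lo)=1, len(hi)=0, max(lo)=10)
Step 2: insert 2 -> lo=[2] hi=[10] -> (len(lo)=1, len(hi)=1, max(lo)=2)
Step 3: insert 46 -> lo=[2, 10] hi=[46] -> (len(lo)=2, len(hi)=1, max(lo)=10)
Step 4: insert 31 -> lo=[2, 10] hi=[31, 46] -> (len(lo)=2, len(hi)=2, max(lo)=10)
Step 5: insert 20 -> lo=[2, 10, 20] hi=[31, 46] -> (len(lo)=3, len(hi)=2, max(lo)=20)
Step 6: insert 21 -> lo=[2, 10, 20] hi=[21, 31, 46] -> (len(lo)=3, len(hi)=3, max(lo)=20)
Step 7: insert 44 -> lo=[2, 10, 20, 21] hi=[31, 44, 46] -> (len(lo)=4, len(hi)=3, max(lo)=21)
Step 8: insert 39 -> lo=[2, 10, 20, 21] hi=[31, 39, 44, 46] -> (len(lo)=4, len(hi)=4, max(lo)=21)
Step 9: insert 36 -> lo=[2, 10, 20, 21, 31] hi=[36, 39, 44, 46] -> (len(lo)=5, len(hi)=4, max(lo)=31)
Step 10: insert 11 -> lo=[2, 10, 11, 20, 21] hi=[31, 36, 39, 44, 46] -> (len(lo)=5, len(hi)=5, max(lo)=21)

Answer: (1,0,10) (1,1,2) (2,1,10) (2,2,10) (3,2,20) (3,3,20) (4,3,21) (4,4,21) (5,4,31) (5,5,21)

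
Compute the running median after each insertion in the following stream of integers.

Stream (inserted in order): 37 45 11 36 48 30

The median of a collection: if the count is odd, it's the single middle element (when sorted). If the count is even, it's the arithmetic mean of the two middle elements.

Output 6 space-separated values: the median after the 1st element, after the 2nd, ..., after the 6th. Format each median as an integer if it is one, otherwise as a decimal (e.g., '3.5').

Step 1: insert 37 -> lo=[37] (size 1, max 37) hi=[] (size 0) -> median=37
Step 2: insert 45 -> lo=[37] (size 1, max 37) hi=[45] (size 1, min 45) -> median=41
Step 3: insert 11 -> lo=[11, 37] (size 2, max 37) hi=[45] (size 1, min 45) -> median=37
Step 4: insert 36 -> lo=[11, 36] (size 2, max 36) hi=[37, 45] (size 2, min 37) -> median=36.5
Step 5: insert 48 -> lo=[11, 36, 37] (size 3, max 37) hi=[45, 48] (size 2, min 45) -> median=37
Step 6: insert 30 -> lo=[11, 30, 36] (size 3, max 36) hi=[37, 45, 48] (size 3, min 37) -> median=36.5

Answer: 37 41 37 36.5 37 36.5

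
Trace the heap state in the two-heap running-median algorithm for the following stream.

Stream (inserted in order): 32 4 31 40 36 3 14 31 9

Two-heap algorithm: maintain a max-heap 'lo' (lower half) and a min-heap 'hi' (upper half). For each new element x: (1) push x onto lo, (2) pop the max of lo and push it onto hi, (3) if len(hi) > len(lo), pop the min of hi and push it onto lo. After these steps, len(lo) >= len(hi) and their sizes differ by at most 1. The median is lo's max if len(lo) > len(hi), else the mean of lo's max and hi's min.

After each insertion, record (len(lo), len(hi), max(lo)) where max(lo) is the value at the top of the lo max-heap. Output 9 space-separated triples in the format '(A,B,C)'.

Answer: (1,0,32) (1,1,4) (2,1,31) (2,2,31) (3,2,32) (3,3,31) (4,3,31) (4,4,31) (5,4,31)

Derivation:
Step 1: insert 32 -> lo=[32] hi=[] -> (len(lo)=1, len(hi)=0, max(lo)=32)
Step 2: insert 4 -> lo=[4] hi=[32] -> (len(lo)=1, len(hi)=1, max(lo)=4)
Step 3: insert 31 -> lo=[4, 31] hi=[32] -> (len(lo)=2, len(hi)=1, max(lo)=31)
Step 4: insert 40 -> lo=[4, 31] hi=[32, 40] -> (len(lo)=2, len(hi)=2, max(lo)=31)
Step 5: insert 36 -> lo=[4, 31, 32] hi=[36, 40] -> (len(lo)=3, len(hi)=2, max(lo)=32)
Step 6: insert 3 -> lo=[3, 4, 31] hi=[32, 36, 40] -> (len(lo)=3, len(hi)=3, max(lo)=31)
Step 7: insert 14 -> lo=[3, 4, 14, 31] hi=[32, 36, 40] -> (len(lo)=4, len(hi)=3, max(lo)=31)
Step 8: insert 31 -> lo=[3, 4, 14, 31] hi=[31, 32, 36, 40] -> (len(lo)=4, len(hi)=4, max(lo)=31)
Step 9: insert 9 -> lo=[3, 4, 9, 14, 31] hi=[31, 32, 36, 40] -> (len(lo)=5, len(hi)=4, max(lo)=31)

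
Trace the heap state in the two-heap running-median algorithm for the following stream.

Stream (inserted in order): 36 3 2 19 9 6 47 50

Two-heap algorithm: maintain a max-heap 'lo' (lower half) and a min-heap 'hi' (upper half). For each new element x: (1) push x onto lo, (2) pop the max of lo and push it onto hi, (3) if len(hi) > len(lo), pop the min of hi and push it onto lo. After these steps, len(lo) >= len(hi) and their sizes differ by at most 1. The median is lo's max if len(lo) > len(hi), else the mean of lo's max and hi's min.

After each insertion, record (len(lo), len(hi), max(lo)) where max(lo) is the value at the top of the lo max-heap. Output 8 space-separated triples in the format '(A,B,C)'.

Step 1: insert 36 -> lo=[36] hi=[] -> (len(lo)=1, len(hi)=0, max(lo)=36)
Step 2: insert 3 -> lo=[3] hi=[36] -> (len(lo)=1, len(hi)=1, max(lo)=3)
Step 3: insert 2 -> lo=[2, 3] hi=[36] -> (len(lo)=2, len(hi)=1, max(lo)=3)
Step 4: insert 19 -> lo=[2, 3] hi=[19, 36] -> (len(lo)=2, len(hi)=2, max(lo)=3)
Step 5: insert 9 -> lo=[2, 3, 9] hi=[19, 36] -> (len(lo)=3, len(hi)=2, max(lo)=9)
Step 6: insert 6 -> lo=[2, 3, 6] hi=[9, 19, 36] -> (len(lo)=3, len(hi)=3, max(lo)=6)
Step 7: insert 47 -> lo=[2, 3, 6, 9] hi=[19, 36, 47] -> (len(lo)=4, len(hi)=3, max(lo)=9)
Step 8: insert 50 -> lo=[2, 3, 6, 9] hi=[19, 36, 47, 50] -> (len(lo)=4, len(hi)=4, max(lo)=9)

Answer: (1,0,36) (1,1,3) (2,1,3) (2,2,3) (3,2,9) (3,3,6) (4,3,9) (4,4,9)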